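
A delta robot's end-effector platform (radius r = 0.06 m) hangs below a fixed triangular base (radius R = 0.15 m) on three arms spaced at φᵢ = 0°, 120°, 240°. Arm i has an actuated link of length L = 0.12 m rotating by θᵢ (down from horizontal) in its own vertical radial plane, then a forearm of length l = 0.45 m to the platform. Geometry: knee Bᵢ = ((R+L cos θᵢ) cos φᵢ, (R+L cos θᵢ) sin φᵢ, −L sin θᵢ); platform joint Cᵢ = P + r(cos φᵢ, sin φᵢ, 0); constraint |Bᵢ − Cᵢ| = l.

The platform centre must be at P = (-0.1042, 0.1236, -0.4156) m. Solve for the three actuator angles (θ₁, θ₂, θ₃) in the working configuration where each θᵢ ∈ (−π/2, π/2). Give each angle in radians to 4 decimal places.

θ₁ = 0.7858, θ₂ = -0.2618, θ₃ = 0.6112

φ1=0.0° → target in arm frame (-0.1042, 0.1236)
  A cos θ + B sin θ = C:  0.1942·cos θ + -0.4156·sin θ = -0.1567
  √(A²+B²)=0.4587;  θ1 = -1.1337+1.9195 ≈ 0.7858
rotate P by −φ2: (0.1591, 0.0284, -0.4156)
  A=-0.0691, B=-0.4156, C=(l²−L²−A²−y'²−z²)/(2L)=0.0408
  √(A²+B²)=0.4213;  θ2 = -1.7357+1.4738 ≈ -0.2618
arm 3 (φ=240.0°): x'=-0.0549, y'=-0.1520
  A cos θ + B sin θ = C:  0.1449·cos θ + -0.4156·sin θ = -0.1198
  √(A²+B²)=0.4401;  θ3 = -1.2352+1.8464 ≈ 0.6112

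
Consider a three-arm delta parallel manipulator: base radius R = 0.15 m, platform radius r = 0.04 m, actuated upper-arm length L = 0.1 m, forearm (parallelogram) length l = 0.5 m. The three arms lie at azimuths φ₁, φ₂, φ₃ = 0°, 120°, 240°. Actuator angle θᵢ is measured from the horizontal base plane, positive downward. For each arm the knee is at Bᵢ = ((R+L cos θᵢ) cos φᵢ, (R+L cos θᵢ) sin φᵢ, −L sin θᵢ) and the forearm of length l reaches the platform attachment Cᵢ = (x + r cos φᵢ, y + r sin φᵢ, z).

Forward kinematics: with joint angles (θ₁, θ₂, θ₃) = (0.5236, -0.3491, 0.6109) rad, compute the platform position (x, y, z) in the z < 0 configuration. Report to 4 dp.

(-0.0582, 0.1260, -0.4613)

φ1=0.0°: virtual centre (0.1966, 0.0000, -0.0500), radius l
φ2=120.0°: virtual centre (-0.1020, 0.1766, 0.0342), radius l
φ3=240.0°: virtual centre (-0.0960, -0.1662, -0.0574), radius l
subtract pairs → two planes through P
[-0.5972 0.3533 0.1684]·P = 0.0016;  [-0.5851 -0.3324 -0.0147]·P = -0.0010
Cramer: x(z) = -0.0004+0.1253z;  y(z) = 0.0039-0.2649z
sphere 1 gives Az²+Bz+C=0 with A=1.0859, B=0.0486, C=-0.2087;  B²−4AC=0.9087;  roots -0.4613, 0.4166;  negative root z = -0.4613
x = -0.0582, y = 0.1260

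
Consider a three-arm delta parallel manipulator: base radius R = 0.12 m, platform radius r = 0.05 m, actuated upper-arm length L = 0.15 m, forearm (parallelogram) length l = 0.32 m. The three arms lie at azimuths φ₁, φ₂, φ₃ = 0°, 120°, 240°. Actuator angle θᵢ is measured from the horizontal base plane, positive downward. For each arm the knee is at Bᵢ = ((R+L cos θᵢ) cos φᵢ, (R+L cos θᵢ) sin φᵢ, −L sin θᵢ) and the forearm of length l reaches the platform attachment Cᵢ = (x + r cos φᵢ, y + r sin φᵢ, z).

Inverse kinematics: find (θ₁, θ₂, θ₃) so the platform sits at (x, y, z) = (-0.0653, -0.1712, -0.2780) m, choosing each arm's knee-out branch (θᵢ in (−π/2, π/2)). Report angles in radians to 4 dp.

rotate P by −φ1: (-0.0653, -0.1712, -0.2780)
  A cos θ + B sin θ = C:  0.1353·cos θ + -0.2780·sin θ = -0.1500
  √(A²+B²)=0.3092;  θ1 = -1.1179+2.0773 ≈ 0.9595
arm 2 (φ=120.0°): x'=-0.1156, y'=0.1422
  A cos θ + B sin θ = C:  0.1856·cos θ + -0.2780·sin θ = -0.1735
  √(A²+B²)=0.3343;  θ2 = -0.9821+2.1164 ≈ 1.1344
arm 3 (φ=240.0°): x'=0.1809, y'=0.0290
  A cos θ + B sin θ = C:  -0.1109·cos θ + -0.2780·sin θ = -0.0351
  √(A²+B²)=0.2993;  θ3 = -1.9504+1.6883 ≈ -0.2621

θ₁ = 0.9595, θ₂ = 1.1344, θ₃ = -0.2621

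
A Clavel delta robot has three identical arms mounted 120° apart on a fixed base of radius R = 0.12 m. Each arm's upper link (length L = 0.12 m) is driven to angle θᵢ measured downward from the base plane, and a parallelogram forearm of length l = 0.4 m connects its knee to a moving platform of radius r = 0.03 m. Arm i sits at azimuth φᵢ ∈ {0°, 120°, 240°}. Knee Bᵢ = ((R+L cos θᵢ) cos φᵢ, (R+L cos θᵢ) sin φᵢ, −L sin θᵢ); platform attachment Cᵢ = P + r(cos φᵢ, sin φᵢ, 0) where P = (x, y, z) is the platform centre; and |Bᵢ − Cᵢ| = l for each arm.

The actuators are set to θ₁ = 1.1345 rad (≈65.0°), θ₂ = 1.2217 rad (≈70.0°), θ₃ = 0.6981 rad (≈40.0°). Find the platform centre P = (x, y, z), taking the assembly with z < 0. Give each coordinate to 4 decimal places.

arm 1 at φ=0.0°: ρ1 = 0.1407;  centre 1 = (0.1407, 0.0000, -0.1088)
arm 2 at φ=120.0°: ρ2 = 0.1310;  centre 2 = (-0.0655, 0.1135, -0.1128)
centre 3 = (0.1819·cos240.0°, 0.1819·sin240.0°, -0.0771) = (-0.0910, -0.1576, -0.0771)
|centre ₂|²−|centre ₁|² = -0.0017;  |centre ₃|²−|centre ₁|² = 0.0074
[-0.4125 0.2270 -0.0080]·P = -0.0017;  [-0.4633 -0.3151 0.0633]·P = 0.0074
det = 0.2351;  x = -0.0048+0.0503z,  y = -0.0164+0.1267z
into |P−centre ₁|² = l²: 1.0186z² + 0.1987z + -0.1267 = 0;  Δ = 0.5558;  z = -0.4635 or 0.2684 → z<0 root = -0.4635
x = -0.0282, y = -0.0752

(-0.0282, -0.0752, -0.4635)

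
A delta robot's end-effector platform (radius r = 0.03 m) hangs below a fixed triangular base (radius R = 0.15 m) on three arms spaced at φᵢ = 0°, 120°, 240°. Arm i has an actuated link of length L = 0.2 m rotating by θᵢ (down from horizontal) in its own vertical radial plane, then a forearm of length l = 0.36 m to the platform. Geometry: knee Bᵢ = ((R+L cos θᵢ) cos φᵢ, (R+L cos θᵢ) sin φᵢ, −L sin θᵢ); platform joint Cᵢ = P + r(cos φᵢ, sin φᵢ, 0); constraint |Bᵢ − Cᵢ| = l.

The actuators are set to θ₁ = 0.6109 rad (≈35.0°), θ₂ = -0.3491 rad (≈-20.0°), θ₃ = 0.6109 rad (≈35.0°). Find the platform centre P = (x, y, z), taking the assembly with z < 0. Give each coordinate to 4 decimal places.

φ1=0.0°: virtual centre (0.2838, 0.0000, -0.1147), radius l
centre 2 = (0.3079·cos120.0°, 0.3079·sin120.0°, 0.0684) = (-0.1540, 0.2667, 0.0684)
centre 3 = (0.2838·cos240.0°, 0.2838·sin240.0°, -0.1147) = (-0.1419, -0.2458, -0.1147)
subtract pairs → two planes through P
[-0.8756 0.5334 0.3663]·P = 0.0058;  [-0.8515 -0.4916 0.0000]·P = 0.0000
Cramer: x(z) = -0.0032+0.2035z;  y(z) = 0.0056-0.3526z
into |P−centre ₁|² = l²: 1.1657z² + 0.1087z + -0.0340 = 0;  Δ = 0.1704;  z = -0.2237 or 0.1305 → z<0 root = -0.2237
x = -0.0487, y = 0.0844

(-0.0487, 0.0844, -0.2237)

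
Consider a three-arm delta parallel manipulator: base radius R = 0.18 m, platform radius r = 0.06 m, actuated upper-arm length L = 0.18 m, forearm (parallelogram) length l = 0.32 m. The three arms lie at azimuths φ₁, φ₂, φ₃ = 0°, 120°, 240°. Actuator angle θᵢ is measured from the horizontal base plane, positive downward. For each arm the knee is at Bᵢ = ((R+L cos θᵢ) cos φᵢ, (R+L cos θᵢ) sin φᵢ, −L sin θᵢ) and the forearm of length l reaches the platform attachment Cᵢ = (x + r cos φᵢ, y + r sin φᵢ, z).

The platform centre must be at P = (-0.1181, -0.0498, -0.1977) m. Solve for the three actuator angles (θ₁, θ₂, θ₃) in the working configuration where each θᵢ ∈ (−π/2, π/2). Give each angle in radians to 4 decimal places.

φ1=0.0° → target in arm frame (-0.1181, -0.0498)
  A cos θ + B sin θ = C:  0.2381·cos θ + -0.1977·sin θ = -0.0785
  √(A²+B²)=0.3095;  θ1 = -0.6930+1.8272 ≈ 1.1343
arm 2 (φ=120.0°): x'=0.0159, y'=0.1272
  A=0.1041, B=-0.1977, C=(l²−L²−A²−y'²−z²)/(2L)=0.0109
  θ2 = atan2(B,A) + arccos(C/0.2234) = 0.4360
arm 3 (φ=240.0°): x'=0.1022, y'=-0.0774
  e−x'=0.0178;  (l²−L²−(e−x')²−y'²−z²)/2L = 0.0684
  γ=atan2(-0.1977,0.0178)=-1.4809;  ψ=arccos(0.3444)=1.2192;  θ3=γ+ψ≈-0.2617

θ₁ = 1.1343, θ₂ = 0.4360, θ₃ = -0.2617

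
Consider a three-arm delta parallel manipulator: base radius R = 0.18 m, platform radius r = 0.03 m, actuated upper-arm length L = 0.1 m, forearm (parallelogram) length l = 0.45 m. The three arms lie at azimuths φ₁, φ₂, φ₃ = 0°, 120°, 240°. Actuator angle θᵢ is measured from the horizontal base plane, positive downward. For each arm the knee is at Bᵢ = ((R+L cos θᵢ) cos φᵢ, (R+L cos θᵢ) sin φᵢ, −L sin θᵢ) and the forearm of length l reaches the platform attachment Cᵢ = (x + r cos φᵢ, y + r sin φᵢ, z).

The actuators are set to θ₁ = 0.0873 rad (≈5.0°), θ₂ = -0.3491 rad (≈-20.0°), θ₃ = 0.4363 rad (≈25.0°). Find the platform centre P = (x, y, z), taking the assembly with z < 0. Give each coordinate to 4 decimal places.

φ1=0.0°: virtual centre (0.2496, 0.0000, -0.0087), radius l
S2 = (0.2440·cos120.0°, 0.2440·sin120.0°, 0.0342) = (-0.1220, 0.2113, 0.0342)
φ3=240.0°: virtual centre (-0.1203, -0.2084, -0.0423), radius l
eliminate P² terms by subtracting sphere 1 from 2 and 3
linear system: -0.7432x+0.4226y = -0.0017−0.0858z; -0.7399x+-0.4168y = -0.0027−-0.0671z
det = 0.6224;  x = 0.0030+0.0119z,  y = 0.0012+-0.1822z
quadratic in z: (1.0333)z²+(0.0111)z+(-0.1416)=0, √Δ=0.7651 → z ∈ {-0.3756, 0.3648}; z = -0.3756 (taking z<0)
x = -0.0015, y = 0.0696

(-0.0015, 0.0696, -0.3756)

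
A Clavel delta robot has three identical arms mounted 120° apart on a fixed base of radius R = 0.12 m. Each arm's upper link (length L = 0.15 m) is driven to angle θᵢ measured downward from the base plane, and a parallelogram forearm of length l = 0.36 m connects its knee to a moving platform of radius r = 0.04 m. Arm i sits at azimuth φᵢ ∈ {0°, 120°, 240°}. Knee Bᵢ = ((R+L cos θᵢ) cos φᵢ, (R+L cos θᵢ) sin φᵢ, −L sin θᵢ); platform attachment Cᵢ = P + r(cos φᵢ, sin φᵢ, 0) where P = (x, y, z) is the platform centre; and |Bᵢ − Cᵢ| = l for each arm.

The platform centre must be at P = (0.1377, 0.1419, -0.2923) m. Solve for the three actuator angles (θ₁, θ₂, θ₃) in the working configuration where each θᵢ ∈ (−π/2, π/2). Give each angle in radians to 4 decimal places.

φ1=0.0° → target in arm frame (0.1377, 0.1419)
  e−x'=-0.0577;  (l²−L²−(e−x')²−y'²−z²)/2L = -0.0060
  θ1 = atan2(B,A) + arccos(C/0.2979) = -0.1747
arm 2 (φ=120.0°): x'=0.0540, y'=-0.1902
  A=0.0260, B=-0.2923, C=(l²−L²−A²−y'²−z²)/(2L)=-0.0506
  √(A²+B²)=0.2935;  θ2 = -1.4822+1.7442 ≈ 0.2620
arm 3 (φ=240.0°): x'=-0.1917, y'=0.0483
  e−x'=0.2717;  (l²−L²−(e−x')²−y'²−z²)/2L = -0.1817
  √(A²+B²)=0.3991;  θ3 = -0.8218+2.0435 ≈ 1.2217

θ₁ = -0.1747, θ₂ = 0.2620, θ₃ = 1.2217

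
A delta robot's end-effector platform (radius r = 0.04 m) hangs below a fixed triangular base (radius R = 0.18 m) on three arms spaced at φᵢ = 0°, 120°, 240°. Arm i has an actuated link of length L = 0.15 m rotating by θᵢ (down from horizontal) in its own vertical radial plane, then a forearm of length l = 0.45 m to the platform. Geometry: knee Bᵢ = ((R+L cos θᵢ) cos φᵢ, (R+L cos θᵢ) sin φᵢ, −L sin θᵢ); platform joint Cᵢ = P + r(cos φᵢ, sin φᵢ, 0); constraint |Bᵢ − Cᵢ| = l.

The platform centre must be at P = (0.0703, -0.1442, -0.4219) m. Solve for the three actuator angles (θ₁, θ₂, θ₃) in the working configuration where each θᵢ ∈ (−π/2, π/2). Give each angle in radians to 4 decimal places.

φ1=0.0° → target in arm frame (0.0703, -0.1442)
  A cos θ + B sin θ = C:  0.0697·cos θ + -0.4219·sin θ = -0.0788
  √(A²+B²)=0.4276;  θ1 = -1.4071+1.7562 ≈ 0.3492
φ2=120.0° → target in arm frame (-0.1600, 0.0112)
  e−x'=0.3000;  (l²−L²−(e−x')²−y'²−z²)/2L = -0.2938
  θ2 = atan2(B,A) + arccos(C/0.5177) = 1.2217
φ3=240.0° → target in arm frame (0.0897, 0.1330)
  A cos θ + B sin θ = C:  0.0503·cos θ + -0.4219·sin θ = -0.0607
  θ3 = atan2(B,A) + arccos(C/0.4249) = 0.2619

θ₁ = 0.3492, θ₂ = 1.2217, θ₃ = 0.2619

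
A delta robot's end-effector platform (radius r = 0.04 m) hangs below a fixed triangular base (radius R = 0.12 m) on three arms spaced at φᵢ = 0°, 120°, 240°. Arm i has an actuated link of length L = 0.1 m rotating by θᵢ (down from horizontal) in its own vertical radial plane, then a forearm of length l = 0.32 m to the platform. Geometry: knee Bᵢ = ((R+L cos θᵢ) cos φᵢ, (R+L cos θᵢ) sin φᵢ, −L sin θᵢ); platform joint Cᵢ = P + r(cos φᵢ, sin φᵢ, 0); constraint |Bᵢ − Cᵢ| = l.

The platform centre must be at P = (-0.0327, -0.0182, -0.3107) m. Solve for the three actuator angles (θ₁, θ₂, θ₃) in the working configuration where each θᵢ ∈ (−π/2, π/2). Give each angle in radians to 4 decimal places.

θ₁ = 0.6107, θ₂ = 0.4359, θ₃ = 0.2612

φ1=0.0° → target in arm frame (-0.0327, -0.0182)
  A cos θ + B sin θ = C:  0.1127·cos θ + -0.3107·sin θ = -0.0858
  θ1 = atan2(B,A) + arccos(C/0.3305) = 0.6107
φ2=120.0° → target in arm frame (0.0006, 0.0374)
  A cos θ + B sin θ = C:  0.0794·cos θ + -0.3107·sin θ = -0.0592
  √(A²+B²)=0.3207;  θ2 = -1.3206+1.7565 ≈ 0.4359
arm 3 (φ=240.0°): x'=0.0321, y'=-0.0192
  e−x'=0.0479;  (l²−L²−(e−x')²−y'²−z²)/2L = -0.0340
  γ=atan2(-0.3107,0.0479)=-1.4179;  ψ=arccos(-0.1081)=1.6791;  θ3=γ+ψ≈0.2612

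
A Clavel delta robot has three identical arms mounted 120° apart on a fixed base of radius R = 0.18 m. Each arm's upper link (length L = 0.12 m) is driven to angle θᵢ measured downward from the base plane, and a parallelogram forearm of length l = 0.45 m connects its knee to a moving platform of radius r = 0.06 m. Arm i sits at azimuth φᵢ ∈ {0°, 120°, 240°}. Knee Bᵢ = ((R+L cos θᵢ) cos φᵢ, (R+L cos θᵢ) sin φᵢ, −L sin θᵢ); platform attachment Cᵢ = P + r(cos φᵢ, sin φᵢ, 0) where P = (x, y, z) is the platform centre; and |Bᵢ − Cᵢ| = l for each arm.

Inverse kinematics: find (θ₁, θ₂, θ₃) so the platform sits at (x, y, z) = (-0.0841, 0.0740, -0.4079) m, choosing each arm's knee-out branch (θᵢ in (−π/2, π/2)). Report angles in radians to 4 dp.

θ₁ = 0.6983, θ₂ = -0.1742, θ₃ = 0.4367

arm 1 (φ=0.0°): x'=-0.0841, y'=0.0740
  e−x'=0.2041;  (l²−L²−(e−x')²−y'²−z²)/2L = -0.1059
  γ=atan2(-0.4079,0.2041)=-1.1069;  ψ=arccos(-0.2322)=1.8051;  θ1=γ+ψ≈0.6983
φ2=120.0° → target in arm frame (0.1061, 0.0358)
  e−x'=0.0139;  (l²−L²−(e−x')²−y'²−z²)/2L = 0.0843
  √(A²+B²)=0.4081;  θ2 = -1.5368+1.3627 ≈ -0.1742
φ3=240.0° → target in arm frame (-0.0220, -0.1098)
  e−x'=0.1420;  (l²−L²−(e−x')²−y'²−z²)/2L = -0.0438
  θ3 = atan2(B,A) + arccos(C/0.4319) = 0.4367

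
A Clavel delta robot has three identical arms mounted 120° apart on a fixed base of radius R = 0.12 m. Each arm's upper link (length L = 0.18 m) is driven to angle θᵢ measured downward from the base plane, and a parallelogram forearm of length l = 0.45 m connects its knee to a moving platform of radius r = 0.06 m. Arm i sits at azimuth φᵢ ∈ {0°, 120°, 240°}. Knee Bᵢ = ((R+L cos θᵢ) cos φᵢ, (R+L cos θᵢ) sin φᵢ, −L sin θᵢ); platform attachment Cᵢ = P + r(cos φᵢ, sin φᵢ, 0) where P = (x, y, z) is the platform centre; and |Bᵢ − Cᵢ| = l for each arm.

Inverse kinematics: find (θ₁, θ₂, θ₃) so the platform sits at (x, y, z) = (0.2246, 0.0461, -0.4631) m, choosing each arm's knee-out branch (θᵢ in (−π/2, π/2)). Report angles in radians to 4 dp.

arm 1 (φ=0.0°): x'=0.2246, y'=0.0461
  e−x'=-0.1646;  (l²−L²−(e−x')²−y'²−z²)/2L = -0.2044
  θ1 = atan2(B,A) + arccos(C/0.4915) = 0.0874
rotate P by −φ2: (-0.0724, -0.2176, -0.4631)
  e−x'=0.1324;  (l²−L²−(e−x')²−y'²−z²)/2L = -0.3034
  √(A²+B²)=0.4816;  θ2 = -1.2924+2.2522 ≈ 0.9598
rotate P by −φ3: (-0.1522, 0.1715, -0.4631)
  e−x'=0.2122;  (l²−L²−(e−x')²−y'²−z²)/2L = -0.3300
  θ3 = atan2(B,A) + arccos(C/0.5094) = 1.1344

θ₁ = 0.0874, θ₂ = 0.9598, θ₃ = 1.1344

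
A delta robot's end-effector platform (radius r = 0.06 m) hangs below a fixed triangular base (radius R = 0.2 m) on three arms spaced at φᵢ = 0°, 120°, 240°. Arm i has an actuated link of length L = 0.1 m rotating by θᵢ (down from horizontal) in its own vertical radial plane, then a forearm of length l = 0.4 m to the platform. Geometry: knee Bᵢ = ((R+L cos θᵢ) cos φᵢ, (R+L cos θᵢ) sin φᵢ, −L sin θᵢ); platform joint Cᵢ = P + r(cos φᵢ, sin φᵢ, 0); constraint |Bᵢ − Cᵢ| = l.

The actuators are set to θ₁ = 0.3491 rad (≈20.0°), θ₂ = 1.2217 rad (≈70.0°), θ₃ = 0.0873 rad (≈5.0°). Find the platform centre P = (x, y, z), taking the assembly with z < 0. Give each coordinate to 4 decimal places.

arm 1 at φ=0.0°: e+L cos θ1 = 0.2340;  centre 1 = (0.2340, 0.0000, -0.0342)
φ2=120.0°: virtual centre (-0.0871, 0.1509, -0.0940), radius l
φ3=240.0°: virtual centre (-0.1198, -0.2075, -0.0087), radius l
subtract pairs → two planes through P
[-0.6421 0.3017 -0.1195]·P = -0.0167;  [-0.7076 -0.4150 0.0510]·P = 0.0016
det = 0.4800;  x = 0.0135+-0.0713z,  y = -0.0268+0.2444z
quadratic in z: (1.0648)z²+(0.0868)z+(-0.1095)=0, √Δ=0.6884 → z ∈ {-0.3640, 0.2825}; z = -0.3640 (taking z<0)
x = 0.0394, y = -0.1157

(0.0394, -0.1157, -0.3640)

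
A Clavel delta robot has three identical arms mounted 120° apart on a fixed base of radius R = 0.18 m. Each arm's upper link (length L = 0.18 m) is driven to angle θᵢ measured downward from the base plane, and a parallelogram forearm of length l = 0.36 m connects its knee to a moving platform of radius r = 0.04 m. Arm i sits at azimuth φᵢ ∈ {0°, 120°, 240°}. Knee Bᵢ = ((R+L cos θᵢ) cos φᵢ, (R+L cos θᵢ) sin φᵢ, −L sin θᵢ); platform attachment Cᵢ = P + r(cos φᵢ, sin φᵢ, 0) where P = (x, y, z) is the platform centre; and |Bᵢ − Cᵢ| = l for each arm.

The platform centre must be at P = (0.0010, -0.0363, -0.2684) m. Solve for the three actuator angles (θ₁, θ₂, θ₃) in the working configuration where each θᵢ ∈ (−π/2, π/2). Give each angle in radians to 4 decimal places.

rotate P by −φ1: (0.0010, -0.0363, -0.2684)
  A=0.1390, B=-0.2684, C=(l²−L²−A²−y'²−z²)/(2L)=0.0126
  √(A²+B²)=0.3023;  θ1 = -1.0929+1.5292 ≈ 0.4363
rotate P by −φ2: (-0.0319, 0.0173, -0.2684)
  e−x'=0.1719;  (l²−L²−(e−x')²−y'²−z²)/2L = -0.0131
  θ2 = atan2(B,A) + arccos(C/0.3187) = 0.6107
arm 3 (φ=240.0°): x'=0.0309, y'=0.0190
  e−x'=0.1091;  (l²−L²−(e−x')²−y'²−z²)/2L = 0.0358
  γ=atan2(-0.2684,0.1091)=-1.1848;  ψ=arccos(0.1237)=1.4467;  θ3=γ+ψ≈0.2619

θ₁ = 0.4363, θ₂ = 0.6107, θ₃ = 0.2619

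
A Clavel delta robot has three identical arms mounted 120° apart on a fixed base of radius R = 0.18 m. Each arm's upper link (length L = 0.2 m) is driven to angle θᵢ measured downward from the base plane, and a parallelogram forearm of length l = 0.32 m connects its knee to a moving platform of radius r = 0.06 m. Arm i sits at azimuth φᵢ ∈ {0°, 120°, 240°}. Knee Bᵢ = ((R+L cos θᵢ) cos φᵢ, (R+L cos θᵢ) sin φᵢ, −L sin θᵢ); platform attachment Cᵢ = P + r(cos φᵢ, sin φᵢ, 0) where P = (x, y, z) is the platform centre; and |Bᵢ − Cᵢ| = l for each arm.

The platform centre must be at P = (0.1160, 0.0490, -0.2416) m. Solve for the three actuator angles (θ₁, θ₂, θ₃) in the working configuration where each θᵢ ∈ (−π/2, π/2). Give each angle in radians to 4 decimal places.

arm 1 (φ=0.0°): x'=0.1160, y'=0.0490
  A cos θ + B sin θ = C:  0.0040·cos θ + -0.2416·sin θ = 0.0040
  θ1 = atan2(B,A) + arccos(C/0.2416) = -0.0001
φ2=120.0° → target in arm frame (-0.0156, -0.1250)
  e−x'=0.1356;  (l²−L²−(e−x')²−y'²−z²)/2L = -0.0749
  √(A²+B²)=0.2770;  θ2 = -1.0595+1.8446 ≈ 0.7851
arm 3 (φ=240.0°): x'=-0.1004, y'=0.0760
  A=0.2204, B=-0.2416, C=(l²−L²−A²−y'²−z²)/(2L)=-0.1258
  θ3 = atan2(B,A) + arccos(C/0.3271) = 1.1346

θ₁ = -0.0001, θ₂ = 0.7851, θ₃ = 1.1346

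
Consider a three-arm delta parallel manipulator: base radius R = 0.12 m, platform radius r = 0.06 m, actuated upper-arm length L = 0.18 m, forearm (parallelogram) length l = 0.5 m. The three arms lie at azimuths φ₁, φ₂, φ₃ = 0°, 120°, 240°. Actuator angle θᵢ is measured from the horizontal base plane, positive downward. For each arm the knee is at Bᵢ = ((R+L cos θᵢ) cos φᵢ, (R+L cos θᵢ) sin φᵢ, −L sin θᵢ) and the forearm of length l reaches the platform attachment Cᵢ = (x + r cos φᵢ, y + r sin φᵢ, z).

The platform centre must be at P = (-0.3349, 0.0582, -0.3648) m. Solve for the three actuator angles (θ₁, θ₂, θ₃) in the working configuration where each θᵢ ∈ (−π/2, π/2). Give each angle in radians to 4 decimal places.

arm 1 (φ=0.0°): x'=-0.3349, y'=0.0582
  e−x'=0.3949;  (l²−L²−(e−x')²−y'²−z²)/2L = -0.2078
  γ=atan2(-0.3648,0.3949)=-0.7458;  ψ=arccos(-0.3865)=1.9677;  θ1=γ+ψ≈1.2219
arm 2 (φ=120.0°): x'=0.2179, y'=0.2609
  A=-0.1579, B=-0.3648, C=(l²−L²−A²−y'²−z²)/(2L)=-0.0236
  θ2 = atan2(B,A) + arccos(C/0.3975) = -0.3491
arm 3 (φ=240.0°): x'=0.1170, y'=-0.3191
  A cos θ + B sin θ = C:  -0.0570·cos θ + -0.3648·sin θ = -0.0572
  θ3 = atan2(B,A) + arccos(C/0.3692) = 0.0003

θ₁ = 1.2219, θ₂ = -0.3491, θ₃ = 0.0003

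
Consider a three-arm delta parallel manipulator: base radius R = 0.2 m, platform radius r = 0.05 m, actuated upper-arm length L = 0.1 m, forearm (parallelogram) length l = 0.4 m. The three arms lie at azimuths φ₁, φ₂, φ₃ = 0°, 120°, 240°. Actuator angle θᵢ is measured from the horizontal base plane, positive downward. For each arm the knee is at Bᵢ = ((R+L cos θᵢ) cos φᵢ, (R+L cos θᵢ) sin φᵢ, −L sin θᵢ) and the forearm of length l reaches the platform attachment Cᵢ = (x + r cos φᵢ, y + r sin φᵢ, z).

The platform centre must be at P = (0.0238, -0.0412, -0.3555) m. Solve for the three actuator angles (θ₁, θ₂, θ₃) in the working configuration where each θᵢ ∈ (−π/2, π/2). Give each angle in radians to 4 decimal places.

θ₁ = 0.2616, θ₂ = 0.6980, θ₃ = 0.2617

φ1=0.0° → target in arm frame (0.0238, -0.0412)
  e−x'=0.1262;  (l²−L²−(e−x')²−y'²−z²)/2L = 0.0300
  γ=atan2(-0.3555,0.1262)=-1.2297;  ψ=arccos(0.0795)=1.4912;  θ1=γ+ψ≈0.2616
rotate P by −φ2: (-0.0476, 0.0000, -0.3555)
  A cos θ + B sin θ = C:  0.1976·cos θ + -0.3555·sin θ = -0.0771
  √(A²+B²)=0.4067;  θ2 = -1.0635+1.7615 ≈ 0.6980
rotate P by −φ3: (0.0238, 0.0412, -0.3555)
  A=0.1262, B=-0.3555, C=(l²−L²−A²−y'²−z²)/(2L)=0.0299
  γ=atan2(-0.3555,0.1262)=-1.2296;  ψ=arccos(0.0794)=1.4913;  θ3=γ+ψ≈0.2617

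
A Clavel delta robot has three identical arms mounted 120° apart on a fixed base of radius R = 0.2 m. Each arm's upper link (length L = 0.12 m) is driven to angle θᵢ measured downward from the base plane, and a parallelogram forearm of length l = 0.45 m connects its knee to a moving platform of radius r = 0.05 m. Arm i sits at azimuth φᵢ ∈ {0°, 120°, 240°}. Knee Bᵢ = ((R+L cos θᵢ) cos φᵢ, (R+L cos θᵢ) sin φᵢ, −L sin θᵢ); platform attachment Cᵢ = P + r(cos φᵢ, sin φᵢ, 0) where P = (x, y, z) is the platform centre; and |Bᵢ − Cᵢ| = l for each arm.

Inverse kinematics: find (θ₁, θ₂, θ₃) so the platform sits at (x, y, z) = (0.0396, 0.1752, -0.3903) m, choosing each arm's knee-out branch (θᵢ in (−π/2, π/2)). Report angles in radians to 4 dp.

rotate P by −φ1: (0.0396, 0.1752, -0.3903)
  A cos θ + B sin θ = C:  0.1104·cos θ + -0.3903·sin θ = -0.0297
  √(A²+B²)=0.4056;  θ1 = -1.2951+1.6440 ≈ 0.3488
arm 2 (φ=120.0°): x'=0.1319, y'=-0.1219
  A=0.0181, B=-0.3903, C=(l²−L²−A²−y'²−z²)/(2L)=0.0858
  √(A²+B²)=0.3907;  θ2 = -1.5245+1.3495 ≈ -0.1750
φ3=240.0° → target in arm frame (-0.1715, -0.0533)
  e−x'=0.3215;  (l²−L²−(e−x')²−y'²−z²)/2L = -0.2936
  γ=atan2(-0.3903,0.3215)=-0.8817;  ψ=arccos(-0.5805)=2.1902;  θ3=γ+ψ≈1.3085

θ₁ = 0.3488, θ₂ = -0.1750, θ₃ = 1.3085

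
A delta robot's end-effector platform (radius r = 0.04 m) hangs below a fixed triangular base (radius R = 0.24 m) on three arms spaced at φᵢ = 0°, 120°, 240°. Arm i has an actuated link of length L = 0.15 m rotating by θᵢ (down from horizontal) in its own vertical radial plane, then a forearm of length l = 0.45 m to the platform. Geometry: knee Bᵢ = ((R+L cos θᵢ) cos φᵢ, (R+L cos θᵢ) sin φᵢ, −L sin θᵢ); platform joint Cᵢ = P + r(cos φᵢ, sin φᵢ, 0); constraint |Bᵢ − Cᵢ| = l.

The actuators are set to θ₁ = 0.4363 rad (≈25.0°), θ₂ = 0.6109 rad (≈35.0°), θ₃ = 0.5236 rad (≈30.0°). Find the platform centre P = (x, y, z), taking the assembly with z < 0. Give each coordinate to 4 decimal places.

(0.0170, -0.0100, -0.3806)

φ1=0.0°: virtual centre (0.3359, 0.0000, -0.0634), radius l
arm 2 at φ=120.0°: ρ2 = 0.3229;  O2 = (-0.1614, 0.2796, -0.0860)
φ3=240.0°: virtual centre (-0.1650, -0.2857, -0.0750), radius l
|O₂|²−|O₁|² = -0.0052;  |O₃|²−|O₁|² = -0.0024
linear system: -0.9948x+0.5592y = -0.0052−-0.0453z; -1.0018x+-0.5714y = -0.0024−-0.0232z
Cramer: x(z) = 0.0038-0.0344z;  y(z) = -0.0025+0.0197z
into |P−O₁|² = l²: 1.0016z² + 0.1496z + -0.0882 = 0;  Δ = 0.3757;  z = -0.3806 or 0.2313 → z<0 root = -0.3806
x = 0.0170, y = -0.0100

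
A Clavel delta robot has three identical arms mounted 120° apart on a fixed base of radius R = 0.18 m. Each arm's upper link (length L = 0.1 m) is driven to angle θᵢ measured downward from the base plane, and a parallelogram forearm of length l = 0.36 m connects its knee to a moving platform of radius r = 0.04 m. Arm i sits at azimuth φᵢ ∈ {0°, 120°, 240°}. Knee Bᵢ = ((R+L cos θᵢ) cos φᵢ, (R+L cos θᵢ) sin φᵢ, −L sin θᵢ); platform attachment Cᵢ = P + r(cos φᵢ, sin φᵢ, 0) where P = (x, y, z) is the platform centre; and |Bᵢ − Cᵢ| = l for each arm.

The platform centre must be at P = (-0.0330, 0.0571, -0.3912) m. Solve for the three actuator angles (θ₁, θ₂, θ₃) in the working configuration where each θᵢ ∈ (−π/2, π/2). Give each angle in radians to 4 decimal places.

φ1=0.0° → target in arm frame (-0.0330, 0.0571)
  e−x'=0.1730;  (l²−L²−(e−x')²−y'²−z²)/2L = -0.3331
  √(A²+B²)=0.4277;  θ1 = -1.1544+2.4636 ≈ 1.3091
rotate P by −φ2: (0.0660, 0.0000, -0.3912)
  A cos θ + B sin θ = C:  0.0740·cos θ + -0.3912·sin θ = -0.1946
  √(A²+B²)=0.3981;  θ2 = -1.3837+2.0815 ≈ 0.6978
φ3=240.0° → target in arm frame (-0.0330, -0.0571)
  A cos θ + B sin θ = C:  0.1730·cos θ + -0.3912·sin θ = -0.3331
  √(A²+B²)=0.4277;  θ3 = -1.1545+2.4634 ≈ 1.3088

θ₁ = 1.3091, θ₂ = 0.6978, θ₃ = 1.3088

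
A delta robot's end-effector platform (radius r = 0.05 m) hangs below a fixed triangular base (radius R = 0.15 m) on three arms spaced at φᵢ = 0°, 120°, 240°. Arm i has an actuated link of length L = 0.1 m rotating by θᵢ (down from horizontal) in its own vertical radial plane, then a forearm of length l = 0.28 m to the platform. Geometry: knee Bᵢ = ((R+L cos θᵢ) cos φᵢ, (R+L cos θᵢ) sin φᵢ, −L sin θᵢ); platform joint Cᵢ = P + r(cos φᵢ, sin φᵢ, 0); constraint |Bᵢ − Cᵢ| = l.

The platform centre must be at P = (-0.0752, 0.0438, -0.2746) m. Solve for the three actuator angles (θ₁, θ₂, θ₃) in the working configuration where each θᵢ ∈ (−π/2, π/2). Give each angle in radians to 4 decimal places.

rotate P by −φ1: (-0.0752, 0.0438, -0.2746)
  A cos θ + B sin θ = C:  0.1752·cos θ + -0.2746·sin θ = -0.1981
  √(A²+B²)=0.3257;  θ1 = -1.0029+2.2245 ≈ 1.2216
rotate P by −φ2: (0.0755, 0.0432, -0.2746)
  A=0.0245, B=-0.2746, C=(l²−L²−A²−y'²−z²)/(2L)=-0.0474
  √(A²+B²)=0.2757;  θ2 = -1.4819+1.7434 ≈ 0.2615
φ3=240.0° → target in arm frame (-0.0003, -0.0870)
  e−x'=0.1003;  (l²−L²−(e−x')²−y'²−z²)/2L = -0.1232
  √(A²+B²)=0.2924;  θ3 = -1.2205+2.0059 ≈ 0.7854

θ₁ = 1.2216, θ₂ = 0.2615, θ₃ = 0.7854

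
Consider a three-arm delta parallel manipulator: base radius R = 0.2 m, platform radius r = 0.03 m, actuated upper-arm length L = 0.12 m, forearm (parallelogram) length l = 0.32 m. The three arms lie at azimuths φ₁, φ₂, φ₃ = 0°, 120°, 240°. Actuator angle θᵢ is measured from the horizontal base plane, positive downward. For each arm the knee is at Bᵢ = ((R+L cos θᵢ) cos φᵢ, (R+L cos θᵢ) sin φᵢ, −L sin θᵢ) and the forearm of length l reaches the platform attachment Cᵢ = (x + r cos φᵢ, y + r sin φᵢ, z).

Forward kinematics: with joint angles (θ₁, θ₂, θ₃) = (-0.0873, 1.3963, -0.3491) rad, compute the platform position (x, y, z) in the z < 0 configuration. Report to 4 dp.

(0.0539, -0.1120, -0.1748)

φ1=0.0°: virtual centre (0.2895, 0.0000, 0.0105), radius l
φ2=120.0°: virtual centre (-0.0954, 0.1653, -0.1182), radius l
centre 3 = (0.2828·cos240.0°, 0.2828·sin240.0°, 0.0410) = (-0.1414, -0.2449, 0.0410)
eliminate P² terms by subtracting sphere 1 from 2 and 3
linear system: -0.7699x+0.3305y = -0.0336−-0.2573z; -0.8618x+-0.4898y = -0.0023−0.0612z
Cramer: x(z) = 0.0260-0.1598z;  y(z) = -0.0410+0.4061z
sphere 1 gives Az²+Bz+C=0 with A=1.1905, B=0.0300, C=-0.0311;  B²−4AC=0.1492;  roots -0.1748, 0.1496;  negative root z = -0.1748
x = 0.0539, y = -0.1120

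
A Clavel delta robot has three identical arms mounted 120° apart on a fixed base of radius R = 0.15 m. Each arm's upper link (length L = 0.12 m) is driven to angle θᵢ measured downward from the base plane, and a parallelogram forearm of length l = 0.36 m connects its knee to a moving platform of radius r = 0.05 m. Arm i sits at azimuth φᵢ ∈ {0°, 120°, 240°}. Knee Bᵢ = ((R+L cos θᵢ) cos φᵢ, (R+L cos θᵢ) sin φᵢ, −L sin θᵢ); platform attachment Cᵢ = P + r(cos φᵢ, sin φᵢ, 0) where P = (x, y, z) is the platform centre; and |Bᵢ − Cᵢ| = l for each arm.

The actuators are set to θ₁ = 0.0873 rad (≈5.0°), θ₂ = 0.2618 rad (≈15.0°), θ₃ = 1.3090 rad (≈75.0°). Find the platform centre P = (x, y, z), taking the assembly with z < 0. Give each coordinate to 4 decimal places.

(0.0972, 0.1329, -0.3219)

O1 = (0.2195·cos0.0°, 0.2195·sin0.0°, -0.0105) = (0.2195, 0.0000, -0.0105)
O2 = (0.2159·cos120.0°, 0.2159·sin120.0°, -0.0311) = (-0.1080, 0.1870, -0.0311)
O3 = (0.1311·cos240.0°, 0.1311·sin240.0°, -0.1159) = (-0.0655, -0.1135, -0.1159)
|O₂|²−|O₁|² = -0.0007;  |O₃|²−|O₁|² = -0.0177
linear system: -0.6550x+0.3740y = -0.0007−-0.0412z; -0.5701x+-0.2270y = -0.0177−-0.2109z
Cramer: x(z) = 0.0187-0.2438z;  y(z) = 0.0309-0.3168z
quadratic in z: (1.1598)z²+(0.0993)z+(-0.0882)=0, √Δ=0.6474 → z ∈ {-0.3219, 0.2363}; z = -0.3219 (taking z<0)
x = 0.0972, y = 0.1329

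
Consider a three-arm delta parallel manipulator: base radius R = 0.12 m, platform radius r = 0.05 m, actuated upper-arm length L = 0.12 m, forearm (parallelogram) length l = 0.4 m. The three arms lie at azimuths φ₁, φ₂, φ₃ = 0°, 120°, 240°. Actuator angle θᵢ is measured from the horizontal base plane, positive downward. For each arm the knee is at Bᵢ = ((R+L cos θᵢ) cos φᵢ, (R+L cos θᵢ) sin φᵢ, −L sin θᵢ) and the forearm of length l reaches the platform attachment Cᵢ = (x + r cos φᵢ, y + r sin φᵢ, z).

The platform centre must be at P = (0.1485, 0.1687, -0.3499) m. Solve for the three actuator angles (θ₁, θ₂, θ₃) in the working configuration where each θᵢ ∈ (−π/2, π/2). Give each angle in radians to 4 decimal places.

θ₁ = -0.0872, θ₂ = 0.2620, θ₃ = 1.3091

φ1=0.0° → target in arm frame (0.1485, 0.1687)
  A=-0.0785, B=-0.3499, C=(l²−L²−A²−y'²−z²)/(2L)=-0.0477
  √(A²+B²)=0.3586;  θ1 = -1.7915+1.7043 ≈ -0.0872
arm 2 (φ=120.0°): x'=0.0718, y'=-0.2130
  A=-0.0018, B=-0.3499, C=(l²−L²−A²−y'²−z²)/(2L)=-0.0924
  γ=atan2(-0.3499,-0.0018)=-1.5761;  ψ=arccos(-0.2642)=1.8381;  θ2=γ+ψ≈0.2620
rotate P by −φ3: (-0.2203, 0.0443, -0.3499)
  e−x'=0.2903;  (l²−L²−(e−x')²−y'²−z²)/2L = -0.2629
  √(A²+B²)=0.4547;  θ3 = -0.8781+2.1873 ≈ 1.3091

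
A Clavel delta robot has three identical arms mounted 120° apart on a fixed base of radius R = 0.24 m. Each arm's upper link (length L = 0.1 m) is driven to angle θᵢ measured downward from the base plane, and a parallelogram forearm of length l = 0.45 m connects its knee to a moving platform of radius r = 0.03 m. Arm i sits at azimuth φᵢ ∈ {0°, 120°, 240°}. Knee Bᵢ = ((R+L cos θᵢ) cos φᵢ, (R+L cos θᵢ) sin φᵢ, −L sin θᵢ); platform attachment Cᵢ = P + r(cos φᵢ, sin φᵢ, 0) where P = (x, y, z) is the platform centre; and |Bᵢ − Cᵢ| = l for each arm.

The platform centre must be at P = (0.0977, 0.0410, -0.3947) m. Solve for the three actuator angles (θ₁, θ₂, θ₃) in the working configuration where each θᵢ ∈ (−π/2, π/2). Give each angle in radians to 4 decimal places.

θ₁ = 0.0005, θ₂ = 0.7852, θ₃ = 1.2217

arm 1 (φ=0.0°): x'=0.0977, y'=0.0410
  e−x'=0.1123;  (l²−L²−(e−x')²−y'²−z²)/2L = 0.1121
  γ=atan2(-0.3947,0.1123)=-1.2936;  ψ=arccos(0.2732)=1.2941;  θ1=γ+ψ≈0.0005
arm 2 (φ=120.0°): x'=-0.0133, y'=-0.1051
  e−x'=0.2233;  (l²−L²−(e−x')²−y'²−z²)/2L = -0.1211
  √(A²+B²)=0.4535;  θ2 = -1.0559+1.8411 ≈ 0.7852
arm 3 (φ=240.0°): x'=-0.0844, y'=0.0641
  A cos θ + B sin θ = C:  0.2944·cos θ + -0.3947·sin θ = -0.2702
  γ=atan2(-0.3947,0.2944)=-0.9300;  ψ=arccos(-0.5488)=2.1517;  θ3=γ+ψ≈1.2217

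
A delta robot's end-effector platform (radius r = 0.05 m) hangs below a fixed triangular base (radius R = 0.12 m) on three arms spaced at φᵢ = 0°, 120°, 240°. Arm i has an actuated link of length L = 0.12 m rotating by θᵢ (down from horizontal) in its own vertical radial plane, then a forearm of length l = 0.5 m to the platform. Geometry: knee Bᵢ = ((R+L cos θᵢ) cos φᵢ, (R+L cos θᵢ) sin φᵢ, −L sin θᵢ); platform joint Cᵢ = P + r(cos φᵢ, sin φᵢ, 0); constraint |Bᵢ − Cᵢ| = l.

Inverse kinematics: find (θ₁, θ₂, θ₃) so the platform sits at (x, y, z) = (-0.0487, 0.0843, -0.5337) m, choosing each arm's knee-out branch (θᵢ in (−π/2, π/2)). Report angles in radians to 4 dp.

θ₁ = 0.7854, θ₂ = 0.3491, θ₃ = 0.7853

arm 1 (φ=0.0°): x'=-0.0487, y'=0.0843
  A cos θ + B sin θ = C:  0.1187·cos θ + -0.5337·sin θ = -0.2935
  γ=atan2(-0.5337,0.1187)=-1.3519;  ψ=arccos(-0.5368)=2.1374;  θ1=γ+ψ≈0.7854
φ2=120.0° → target in arm frame (0.0974, 0.0000)
  A cos θ + B sin θ = C:  -0.0274·cos θ + -0.5337·sin θ = -0.2083
  √(A²+B²)=0.5344;  θ2 = -1.6220+1.9711 ≈ 0.3491
rotate P by −φ3: (-0.0487, -0.0843, -0.5337)
  e−x'=0.1187;  (l²−L²−(e−x')²−y'²−z²)/2L = -0.2934
  γ=atan2(-0.5337,0.1187)=-1.3520;  ψ=arccos(-0.5367)=2.1373;  θ3=γ+ψ≈0.7853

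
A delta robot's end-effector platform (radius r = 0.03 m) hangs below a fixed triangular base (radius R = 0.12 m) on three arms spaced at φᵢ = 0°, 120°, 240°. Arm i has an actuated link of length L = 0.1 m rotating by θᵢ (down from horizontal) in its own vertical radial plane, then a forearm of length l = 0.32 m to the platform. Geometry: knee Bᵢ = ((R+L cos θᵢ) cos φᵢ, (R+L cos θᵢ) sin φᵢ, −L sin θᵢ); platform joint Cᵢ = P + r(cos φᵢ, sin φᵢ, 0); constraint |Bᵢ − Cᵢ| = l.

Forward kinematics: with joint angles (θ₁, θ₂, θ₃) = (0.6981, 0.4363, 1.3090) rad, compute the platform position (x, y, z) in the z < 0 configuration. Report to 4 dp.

(0.0253, 0.0967, -0.3346)

arm 1 at φ=0.0°: ρ1 = 0.1666;  O1 = (0.1666, 0.0000, -0.0643)
O2 = (0.1806·cos120.0°, 0.1806·sin120.0°, -0.0423) = (-0.0903, 0.1564, -0.0423)
arm 3 at φ=240.0°: ρ3 = 0.1159;  O3 = (-0.0579, -0.1004, -0.0966)
eliminate P² terms by subtracting sphere 1 from 2 and 3
plane₁₂: -0.5138x+0.3129y+0.0440z = 0.0025
det = 0.2436;  x = 0.0096+-0.0467z,  y = 0.0239+-0.2175z
quadratic in z: (1.0495)z²+(0.1328)z+(-0.0731)=0, √Δ=0.5695 → z ∈ {-0.3346, 0.2081}; z = -0.3346 (taking z<0)
x = 0.0253, y = 0.0967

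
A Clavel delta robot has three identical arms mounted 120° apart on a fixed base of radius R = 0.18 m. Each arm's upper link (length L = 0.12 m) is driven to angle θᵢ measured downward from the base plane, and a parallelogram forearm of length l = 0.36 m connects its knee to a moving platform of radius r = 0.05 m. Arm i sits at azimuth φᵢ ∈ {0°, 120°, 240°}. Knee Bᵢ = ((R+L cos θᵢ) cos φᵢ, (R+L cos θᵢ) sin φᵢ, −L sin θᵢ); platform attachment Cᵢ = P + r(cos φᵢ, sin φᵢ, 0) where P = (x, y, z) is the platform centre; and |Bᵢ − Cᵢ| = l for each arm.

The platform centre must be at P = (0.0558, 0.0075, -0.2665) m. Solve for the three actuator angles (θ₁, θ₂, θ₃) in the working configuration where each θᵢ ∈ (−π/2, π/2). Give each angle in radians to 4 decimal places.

φ1=0.0° → target in arm frame (0.0558, 0.0075)
  A=0.0742, B=-0.2665, C=(l²−L²−A²−y'²−z²)/(2L)=0.1609
  √(A²+B²)=0.2766;  θ1 = -1.2992+0.9501 ≈ -0.3492
arm 2 (φ=120.0°): x'=-0.0214, y'=-0.0521
  A=0.1514, B=-0.2665, C=(l²−L²−A²−y'²−z²)/(2L)=0.0773
  γ=atan2(-0.2665,0.1514)=-1.0541;  ψ=arccos(0.2521)=1.3160;  θ2=γ+ψ≈0.2618
rotate P by −φ3: (-0.0344, 0.0446, -0.2665)
  e−x'=0.1644;  (l²−L²−(e−x')²−y'²−z²)/2L = 0.0632
  γ=atan2(-0.2665,0.1644)=-1.0181;  ψ=arccos(0.2018)=1.3676;  θ3=γ+ψ≈0.3495

θ₁ = -0.3492, θ₂ = 0.2618, θ₃ = 0.3495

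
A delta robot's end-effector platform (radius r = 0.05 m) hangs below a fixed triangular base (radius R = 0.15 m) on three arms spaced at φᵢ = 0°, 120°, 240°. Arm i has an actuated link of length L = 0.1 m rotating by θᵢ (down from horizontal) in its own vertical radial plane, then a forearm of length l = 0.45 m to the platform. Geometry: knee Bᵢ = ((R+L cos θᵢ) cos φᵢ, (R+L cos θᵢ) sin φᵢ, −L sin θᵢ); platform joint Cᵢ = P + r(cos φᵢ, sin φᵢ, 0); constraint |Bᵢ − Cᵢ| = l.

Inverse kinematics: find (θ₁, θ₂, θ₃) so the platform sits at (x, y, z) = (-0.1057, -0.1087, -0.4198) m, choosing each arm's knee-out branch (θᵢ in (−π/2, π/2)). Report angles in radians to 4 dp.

θ₁ = 0.8725, θ₂ = 0.6105, θ₃ = -0.2621

rotate P by −φ1: (-0.1057, -0.1087, -0.4198)
  A cos θ + B sin θ = C:  0.2057·cos θ + -0.4198·sin θ = -0.1893
  γ=atan2(-0.4198,0.2057)=-1.1152;  ψ=arccos(-0.4049)=1.9877;  θ1=γ+ψ≈0.8725
rotate P by −φ2: (-0.0413, 0.1459, -0.4198)
  A=0.1413, B=-0.4198, C=(l²−L²−A²−y'²−z²)/(2L)=-0.1249
  γ=atan2(-0.4198,0.1413)=-1.2461;  ψ=arccos(-0.2820)=1.8566;  θ2=γ+ψ≈0.6105
arm 3 (φ=240.0°): x'=0.1470, y'=-0.0372
  e−x'=-0.0470;  (l²−L²−(e−x')²−y'²−z²)/2L = 0.0634
  θ3 = atan2(B,A) + arccos(C/0.4224) = -0.2621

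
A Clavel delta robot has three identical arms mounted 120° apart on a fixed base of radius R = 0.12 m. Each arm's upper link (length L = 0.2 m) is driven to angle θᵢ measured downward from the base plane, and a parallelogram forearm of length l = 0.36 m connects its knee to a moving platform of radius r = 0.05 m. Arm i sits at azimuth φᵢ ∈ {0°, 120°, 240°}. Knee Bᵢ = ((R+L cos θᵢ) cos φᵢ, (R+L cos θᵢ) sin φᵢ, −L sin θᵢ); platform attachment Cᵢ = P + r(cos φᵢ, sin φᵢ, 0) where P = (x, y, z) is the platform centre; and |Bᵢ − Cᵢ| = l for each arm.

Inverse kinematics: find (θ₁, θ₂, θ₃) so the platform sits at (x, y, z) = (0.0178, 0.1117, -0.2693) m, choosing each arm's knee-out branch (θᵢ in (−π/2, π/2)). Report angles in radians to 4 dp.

φ1=0.0° → target in arm frame (0.0178, 0.1117)
  e−x'=0.0522;  (l²−L²−(e−x')²−y'²−z²)/2L = 0.0047
  θ1 = atan2(B,A) + arccos(C/0.2743) = 0.1744
rotate P by −φ2: (0.0878, -0.0713, -0.2693)
  e−x'=-0.0178;  (l²−L²−(e−x')²−y'²−z²)/2L = 0.0292
  γ=atan2(-0.2693,-0.0178)=-1.6369;  ψ=arccos(0.1082)=1.4624;  θ2=γ+ψ≈-0.1745
φ3=240.0° → target in arm frame (-0.1056, -0.0404)
  A=0.1756, B=-0.2693, C=(l²−L²−A²−y'²−z²)/(2L)=-0.0385
  γ=atan2(-0.2693,0.1756)=-0.9929;  ψ=arccos(-0.1198)=1.6909;  θ3=γ+ψ≈0.6980

θ₁ = 0.1744, θ₂ = -0.1745, θ₃ = 0.6980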